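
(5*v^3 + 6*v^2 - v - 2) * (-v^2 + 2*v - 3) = -5*v^5 + 4*v^4 - 2*v^3 - 18*v^2 - v + 6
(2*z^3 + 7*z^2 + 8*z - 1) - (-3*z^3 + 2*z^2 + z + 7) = 5*z^3 + 5*z^2 + 7*z - 8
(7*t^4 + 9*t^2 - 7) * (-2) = -14*t^4 - 18*t^2 + 14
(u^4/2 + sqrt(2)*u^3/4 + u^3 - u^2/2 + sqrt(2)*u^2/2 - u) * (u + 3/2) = u^5/2 + sqrt(2)*u^4/4 + 7*u^4/4 + u^3 + 7*sqrt(2)*u^3/8 - 7*u^2/4 + 3*sqrt(2)*u^2/4 - 3*u/2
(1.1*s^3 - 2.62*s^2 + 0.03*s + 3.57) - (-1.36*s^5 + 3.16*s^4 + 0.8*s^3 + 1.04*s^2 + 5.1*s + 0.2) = 1.36*s^5 - 3.16*s^4 + 0.3*s^3 - 3.66*s^2 - 5.07*s + 3.37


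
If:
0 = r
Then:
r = 0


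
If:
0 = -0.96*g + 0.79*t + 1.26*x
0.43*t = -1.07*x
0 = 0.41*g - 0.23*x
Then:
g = 0.00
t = 0.00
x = 0.00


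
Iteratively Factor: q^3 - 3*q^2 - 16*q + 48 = (q - 3)*(q^2 - 16) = (q - 3)*(q + 4)*(q - 4)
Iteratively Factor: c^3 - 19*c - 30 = (c + 2)*(c^2 - 2*c - 15) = (c + 2)*(c + 3)*(c - 5)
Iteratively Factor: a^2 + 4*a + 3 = (a + 3)*(a + 1)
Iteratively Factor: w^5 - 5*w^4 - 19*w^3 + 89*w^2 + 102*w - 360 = (w + 3)*(w^4 - 8*w^3 + 5*w^2 + 74*w - 120) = (w + 3)^2*(w^3 - 11*w^2 + 38*w - 40) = (w - 2)*(w + 3)^2*(w^2 - 9*w + 20) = (w - 5)*(w - 2)*(w + 3)^2*(w - 4)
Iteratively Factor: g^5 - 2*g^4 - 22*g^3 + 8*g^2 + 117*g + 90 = (g - 5)*(g^4 + 3*g^3 - 7*g^2 - 27*g - 18) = (g - 5)*(g - 3)*(g^3 + 6*g^2 + 11*g + 6) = (g - 5)*(g - 3)*(g + 3)*(g^2 + 3*g + 2) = (g - 5)*(g - 3)*(g + 1)*(g + 3)*(g + 2)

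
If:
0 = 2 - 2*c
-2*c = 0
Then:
No Solution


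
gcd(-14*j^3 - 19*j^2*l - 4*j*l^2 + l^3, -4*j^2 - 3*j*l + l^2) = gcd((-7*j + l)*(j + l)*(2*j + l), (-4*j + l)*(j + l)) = j + l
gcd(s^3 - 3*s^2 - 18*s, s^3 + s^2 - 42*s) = s^2 - 6*s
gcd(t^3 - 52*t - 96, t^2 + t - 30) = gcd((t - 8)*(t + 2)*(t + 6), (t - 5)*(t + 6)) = t + 6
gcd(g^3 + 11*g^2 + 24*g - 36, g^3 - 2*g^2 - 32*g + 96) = g + 6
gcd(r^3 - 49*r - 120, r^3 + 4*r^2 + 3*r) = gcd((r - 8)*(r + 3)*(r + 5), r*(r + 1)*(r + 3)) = r + 3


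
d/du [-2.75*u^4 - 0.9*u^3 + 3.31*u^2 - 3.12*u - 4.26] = -11.0*u^3 - 2.7*u^2 + 6.62*u - 3.12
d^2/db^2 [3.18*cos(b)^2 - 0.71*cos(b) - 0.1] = 12.72*sin(b)^2 + 0.71*cos(b) - 6.36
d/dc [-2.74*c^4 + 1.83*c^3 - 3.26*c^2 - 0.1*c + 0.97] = -10.96*c^3 + 5.49*c^2 - 6.52*c - 0.1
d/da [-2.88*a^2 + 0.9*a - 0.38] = 0.9 - 5.76*a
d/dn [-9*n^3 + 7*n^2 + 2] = n*(14 - 27*n)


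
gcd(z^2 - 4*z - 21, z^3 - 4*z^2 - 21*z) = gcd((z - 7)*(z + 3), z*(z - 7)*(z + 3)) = z^2 - 4*z - 21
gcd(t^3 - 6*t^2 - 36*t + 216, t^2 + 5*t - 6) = t + 6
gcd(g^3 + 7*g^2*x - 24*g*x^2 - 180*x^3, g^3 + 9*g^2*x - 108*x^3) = g^2 + 12*g*x + 36*x^2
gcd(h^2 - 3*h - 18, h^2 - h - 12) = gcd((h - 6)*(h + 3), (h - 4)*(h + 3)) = h + 3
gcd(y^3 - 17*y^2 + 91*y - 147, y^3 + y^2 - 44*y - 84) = y - 7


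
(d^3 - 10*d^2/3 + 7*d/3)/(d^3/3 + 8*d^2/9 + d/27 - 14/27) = 9*d*(3*d^2 - 10*d + 7)/(9*d^3 + 24*d^2 + d - 14)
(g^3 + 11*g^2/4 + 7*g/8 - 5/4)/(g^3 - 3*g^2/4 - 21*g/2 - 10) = (g - 1/2)/(g - 4)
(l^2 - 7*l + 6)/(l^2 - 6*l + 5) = (l - 6)/(l - 5)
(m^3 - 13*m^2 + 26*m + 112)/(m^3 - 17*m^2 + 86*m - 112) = (m + 2)/(m - 2)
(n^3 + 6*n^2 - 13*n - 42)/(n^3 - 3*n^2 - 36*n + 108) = (n^2 + 9*n + 14)/(n^2 - 36)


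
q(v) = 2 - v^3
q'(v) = -3*v^2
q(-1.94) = 9.30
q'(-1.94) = -11.29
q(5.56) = -169.88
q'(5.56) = -92.74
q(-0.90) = 2.73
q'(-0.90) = -2.43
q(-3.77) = 55.58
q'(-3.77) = -42.64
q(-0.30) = 2.03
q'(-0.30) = -0.27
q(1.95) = -5.41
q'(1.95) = -11.41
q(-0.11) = 2.00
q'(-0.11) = -0.04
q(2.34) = -10.81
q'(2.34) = -16.43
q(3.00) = -25.00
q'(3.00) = -27.00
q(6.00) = -214.00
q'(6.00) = -108.00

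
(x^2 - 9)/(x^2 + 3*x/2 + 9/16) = 16*(x^2 - 9)/(16*x^2 + 24*x + 9)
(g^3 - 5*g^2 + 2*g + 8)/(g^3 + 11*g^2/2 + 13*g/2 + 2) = 2*(g^2 - 6*g + 8)/(2*g^2 + 9*g + 4)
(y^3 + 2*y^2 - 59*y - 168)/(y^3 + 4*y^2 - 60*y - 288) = (y^2 + 10*y + 21)/(y^2 + 12*y + 36)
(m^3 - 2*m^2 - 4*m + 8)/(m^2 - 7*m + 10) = (m^2 - 4)/(m - 5)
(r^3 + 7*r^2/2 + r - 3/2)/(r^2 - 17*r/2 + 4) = (r^2 + 4*r + 3)/(r - 8)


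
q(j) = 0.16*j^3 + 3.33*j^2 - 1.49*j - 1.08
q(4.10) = 59.82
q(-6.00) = 93.18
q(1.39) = 3.71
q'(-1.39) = -9.82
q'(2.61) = 19.16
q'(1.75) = 11.64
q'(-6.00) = -24.17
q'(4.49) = 38.09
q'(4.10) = 33.88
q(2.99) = 28.51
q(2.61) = 20.56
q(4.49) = 73.85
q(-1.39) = 7.00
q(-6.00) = 93.18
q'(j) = 0.48*j^2 + 6.66*j - 1.49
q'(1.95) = 13.32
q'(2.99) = 22.71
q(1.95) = 9.86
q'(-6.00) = -24.17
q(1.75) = 7.37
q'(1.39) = 8.69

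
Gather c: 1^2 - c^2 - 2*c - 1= -c^2 - 2*c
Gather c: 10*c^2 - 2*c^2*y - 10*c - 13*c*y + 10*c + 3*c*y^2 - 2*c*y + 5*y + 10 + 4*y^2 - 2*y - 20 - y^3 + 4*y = c^2*(10 - 2*y) + c*(3*y^2 - 15*y) - y^3 + 4*y^2 + 7*y - 10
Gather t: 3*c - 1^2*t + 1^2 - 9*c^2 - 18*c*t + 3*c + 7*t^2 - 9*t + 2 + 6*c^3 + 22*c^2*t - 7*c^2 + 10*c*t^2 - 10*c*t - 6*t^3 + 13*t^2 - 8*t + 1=6*c^3 - 16*c^2 + 6*c - 6*t^3 + t^2*(10*c + 20) + t*(22*c^2 - 28*c - 18) + 4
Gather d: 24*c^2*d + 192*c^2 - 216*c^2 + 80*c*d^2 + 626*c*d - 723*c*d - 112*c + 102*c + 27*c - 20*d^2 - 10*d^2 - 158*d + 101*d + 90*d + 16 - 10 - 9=-24*c^2 + 17*c + d^2*(80*c - 30) + d*(24*c^2 - 97*c + 33) - 3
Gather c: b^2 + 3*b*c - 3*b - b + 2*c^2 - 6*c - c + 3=b^2 - 4*b + 2*c^2 + c*(3*b - 7) + 3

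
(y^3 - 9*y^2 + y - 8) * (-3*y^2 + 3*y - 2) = -3*y^5 + 30*y^4 - 32*y^3 + 45*y^2 - 26*y + 16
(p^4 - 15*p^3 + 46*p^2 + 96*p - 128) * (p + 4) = p^5 - 11*p^4 - 14*p^3 + 280*p^2 + 256*p - 512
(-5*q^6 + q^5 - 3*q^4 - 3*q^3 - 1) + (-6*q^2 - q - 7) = -5*q^6 + q^5 - 3*q^4 - 3*q^3 - 6*q^2 - q - 8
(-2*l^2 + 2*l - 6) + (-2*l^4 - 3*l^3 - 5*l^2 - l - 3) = -2*l^4 - 3*l^3 - 7*l^2 + l - 9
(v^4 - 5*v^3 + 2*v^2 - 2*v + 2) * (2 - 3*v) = -3*v^5 + 17*v^4 - 16*v^3 + 10*v^2 - 10*v + 4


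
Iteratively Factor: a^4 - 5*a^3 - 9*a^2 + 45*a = (a - 3)*(a^3 - 2*a^2 - 15*a) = (a - 5)*(a - 3)*(a^2 + 3*a) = (a - 5)*(a - 3)*(a + 3)*(a)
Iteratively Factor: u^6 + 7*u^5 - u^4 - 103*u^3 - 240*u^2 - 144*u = (u + 3)*(u^5 + 4*u^4 - 13*u^3 - 64*u^2 - 48*u) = (u + 3)*(u + 4)*(u^4 - 13*u^2 - 12*u) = (u + 3)^2*(u + 4)*(u^3 - 3*u^2 - 4*u) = (u + 1)*(u + 3)^2*(u + 4)*(u^2 - 4*u) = u*(u + 1)*(u + 3)^2*(u + 4)*(u - 4)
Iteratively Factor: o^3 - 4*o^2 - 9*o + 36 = (o + 3)*(o^2 - 7*o + 12) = (o - 3)*(o + 3)*(o - 4)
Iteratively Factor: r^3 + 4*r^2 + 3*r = (r + 3)*(r^2 + r) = (r + 1)*(r + 3)*(r)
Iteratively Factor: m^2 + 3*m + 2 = (m + 1)*(m + 2)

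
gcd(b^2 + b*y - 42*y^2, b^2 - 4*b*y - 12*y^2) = -b + 6*y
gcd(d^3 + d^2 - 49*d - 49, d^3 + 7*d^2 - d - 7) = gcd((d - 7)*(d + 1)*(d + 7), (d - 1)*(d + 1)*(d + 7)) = d^2 + 8*d + 7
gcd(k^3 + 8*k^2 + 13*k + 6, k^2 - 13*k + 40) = 1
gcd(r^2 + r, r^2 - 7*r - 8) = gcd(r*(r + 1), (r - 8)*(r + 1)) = r + 1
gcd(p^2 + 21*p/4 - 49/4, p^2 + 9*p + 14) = p + 7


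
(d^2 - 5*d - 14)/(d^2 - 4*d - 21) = (d + 2)/(d + 3)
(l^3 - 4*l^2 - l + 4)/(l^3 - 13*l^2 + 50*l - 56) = (l^2 - 1)/(l^2 - 9*l + 14)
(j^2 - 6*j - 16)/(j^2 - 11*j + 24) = (j + 2)/(j - 3)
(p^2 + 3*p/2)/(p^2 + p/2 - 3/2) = p/(p - 1)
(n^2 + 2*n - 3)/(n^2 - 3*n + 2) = (n + 3)/(n - 2)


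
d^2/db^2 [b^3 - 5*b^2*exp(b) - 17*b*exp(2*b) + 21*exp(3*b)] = -5*b^2*exp(b) - 68*b*exp(2*b) - 20*b*exp(b) + 6*b + 189*exp(3*b) - 68*exp(2*b) - 10*exp(b)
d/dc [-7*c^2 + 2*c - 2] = 2 - 14*c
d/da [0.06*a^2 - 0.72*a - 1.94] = 0.12*a - 0.72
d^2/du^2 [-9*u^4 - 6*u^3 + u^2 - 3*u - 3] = -108*u^2 - 36*u + 2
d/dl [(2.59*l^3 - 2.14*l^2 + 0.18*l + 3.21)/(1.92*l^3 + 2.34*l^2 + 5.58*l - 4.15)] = (10.1694*l^4 + 28.2132*l^3 - 63.0975*l^2 + 2.73920000000001*l - 18.6588)/(3.6864*l^6 + 8.9856*l^5 + 26.9028*l^4 + 10.1784*l^3 + 11.7144*l^2 - 46.314*l + 17.2225)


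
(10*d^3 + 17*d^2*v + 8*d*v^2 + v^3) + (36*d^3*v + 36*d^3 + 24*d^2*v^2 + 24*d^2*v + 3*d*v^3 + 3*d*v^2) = 36*d^3*v + 46*d^3 + 24*d^2*v^2 + 41*d^2*v + 3*d*v^3 + 11*d*v^2 + v^3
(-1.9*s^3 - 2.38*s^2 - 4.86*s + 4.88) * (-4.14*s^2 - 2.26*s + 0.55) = 7.866*s^5 + 14.1472*s^4 + 24.4542*s^3 - 10.5286*s^2 - 13.7018*s + 2.684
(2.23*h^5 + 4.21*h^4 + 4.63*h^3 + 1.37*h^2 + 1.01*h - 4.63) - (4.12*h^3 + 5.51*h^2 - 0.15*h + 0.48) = 2.23*h^5 + 4.21*h^4 + 0.51*h^3 - 4.14*h^2 + 1.16*h - 5.11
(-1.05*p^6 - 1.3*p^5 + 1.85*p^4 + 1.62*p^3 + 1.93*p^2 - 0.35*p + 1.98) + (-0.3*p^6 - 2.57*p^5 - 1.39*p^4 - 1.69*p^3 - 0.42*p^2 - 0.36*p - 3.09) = -1.35*p^6 - 3.87*p^5 + 0.46*p^4 - 0.0699999999999998*p^3 + 1.51*p^2 - 0.71*p - 1.11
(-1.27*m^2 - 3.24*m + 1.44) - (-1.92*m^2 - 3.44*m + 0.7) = 0.65*m^2 + 0.2*m + 0.74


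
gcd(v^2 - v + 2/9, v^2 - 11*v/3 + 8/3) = 1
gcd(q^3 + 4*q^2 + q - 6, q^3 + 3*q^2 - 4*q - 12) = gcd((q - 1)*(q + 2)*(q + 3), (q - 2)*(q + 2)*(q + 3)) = q^2 + 5*q + 6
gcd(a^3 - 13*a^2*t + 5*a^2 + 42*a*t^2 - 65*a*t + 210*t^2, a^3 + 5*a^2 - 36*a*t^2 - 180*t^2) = -a^2 + 6*a*t - 5*a + 30*t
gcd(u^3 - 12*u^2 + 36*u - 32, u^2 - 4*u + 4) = u^2 - 4*u + 4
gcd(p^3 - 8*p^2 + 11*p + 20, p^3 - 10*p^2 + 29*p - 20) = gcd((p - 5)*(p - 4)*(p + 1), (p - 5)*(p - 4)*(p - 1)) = p^2 - 9*p + 20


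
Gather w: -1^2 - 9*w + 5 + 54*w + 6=45*w + 10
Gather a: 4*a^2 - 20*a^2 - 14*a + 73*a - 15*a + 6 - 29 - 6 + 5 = -16*a^2 + 44*a - 24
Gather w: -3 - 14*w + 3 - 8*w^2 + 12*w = -8*w^2 - 2*w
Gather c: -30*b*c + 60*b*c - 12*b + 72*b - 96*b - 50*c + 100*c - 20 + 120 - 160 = -36*b + c*(30*b + 50) - 60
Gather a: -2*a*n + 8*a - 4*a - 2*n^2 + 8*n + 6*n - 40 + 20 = a*(4 - 2*n) - 2*n^2 + 14*n - 20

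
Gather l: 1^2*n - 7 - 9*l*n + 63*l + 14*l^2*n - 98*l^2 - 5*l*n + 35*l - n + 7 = l^2*(14*n - 98) + l*(98 - 14*n)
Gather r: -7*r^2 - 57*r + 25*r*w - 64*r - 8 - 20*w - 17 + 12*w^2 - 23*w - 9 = -7*r^2 + r*(25*w - 121) + 12*w^2 - 43*w - 34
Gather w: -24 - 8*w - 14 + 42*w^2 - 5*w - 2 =42*w^2 - 13*w - 40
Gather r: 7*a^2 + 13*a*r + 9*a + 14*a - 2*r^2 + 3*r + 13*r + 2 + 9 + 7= 7*a^2 + 23*a - 2*r^2 + r*(13*a + 16) + 18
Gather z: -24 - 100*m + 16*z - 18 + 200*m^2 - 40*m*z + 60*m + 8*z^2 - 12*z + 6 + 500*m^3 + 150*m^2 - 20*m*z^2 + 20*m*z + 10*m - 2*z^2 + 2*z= 500*m^3 + 350*m^2 - 30*m + z^2*(6 - 20*m) + z*(6 - 20*m) - 36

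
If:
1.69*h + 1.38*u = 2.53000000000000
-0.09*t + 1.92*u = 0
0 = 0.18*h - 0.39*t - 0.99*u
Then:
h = 1.47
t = 0.61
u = 0.03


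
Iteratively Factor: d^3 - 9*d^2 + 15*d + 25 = (d - 5)*(d^2 - 4*d - 5) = (d - 5)^2*(d + 1)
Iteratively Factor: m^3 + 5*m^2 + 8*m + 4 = (m + 2)*(m^2 + 3*m + 2) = (m + 1)*(m + 2)*(m + 2)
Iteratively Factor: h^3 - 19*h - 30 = (h - 5)*(h^2 + 5*h + 6) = (h - 5)*(h + 3)*(h + 2)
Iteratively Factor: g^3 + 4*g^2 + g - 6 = (g - 1)*(g^2 + 5*g + 6) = (g - 1)*(g + 3)*(g + 2)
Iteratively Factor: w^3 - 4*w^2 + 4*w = (w - 2)*(w^2 - 2*w) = (w - 2)^2*(w)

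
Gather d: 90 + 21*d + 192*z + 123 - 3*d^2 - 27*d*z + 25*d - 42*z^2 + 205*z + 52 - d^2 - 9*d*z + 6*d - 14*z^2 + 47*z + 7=-4*d^2 + d*(52 - 36*z) - 56*z^2 + 444*z + 272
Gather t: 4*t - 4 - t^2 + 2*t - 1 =-t^2 + 6*t - 5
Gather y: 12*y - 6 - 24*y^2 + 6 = -24*y^2 + 12*y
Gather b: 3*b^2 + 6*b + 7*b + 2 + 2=3*b^2 + 13*b + 4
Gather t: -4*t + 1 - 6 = -4*t - 5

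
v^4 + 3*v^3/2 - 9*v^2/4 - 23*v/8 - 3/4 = (v - 3/2)*(v + 1/2)^2*(v + 2)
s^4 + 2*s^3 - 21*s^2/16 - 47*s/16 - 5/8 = (s - 5/4)*(s + 1/4)*(s + 1)*(s + 2)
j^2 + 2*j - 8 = (j - 2)*(j + 4)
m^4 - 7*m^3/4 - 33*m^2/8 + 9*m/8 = m*(m - 3)*(m - 1/4)*(m + 3/2)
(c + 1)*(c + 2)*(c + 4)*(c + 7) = c^4 + 14*c^3 + 63*c^2 + 106*c + 56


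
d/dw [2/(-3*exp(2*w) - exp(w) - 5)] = (12*exp(w) + 2)*exp(w)/(3*exp(2*w) + exp(w) + 5)^2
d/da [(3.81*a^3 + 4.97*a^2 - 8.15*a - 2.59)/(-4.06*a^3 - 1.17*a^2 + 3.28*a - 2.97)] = (7.105427357601e-15*a^5 + 15.7205*a^4 - 41.1844*a^3 - 58.7272*a^2 - 35.5824*a + 32.7007)/(16.4836*a^6 + 9.5004*a^5 - 25.2647*a^4 + 16.4412*a^3 + 17.7082*a^2 - 19.4832*a + 8.8209)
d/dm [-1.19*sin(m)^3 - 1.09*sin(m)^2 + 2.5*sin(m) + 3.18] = (-3.57*sin(m)^2 - 2.18*sin(m) + 2.5)*cos(m)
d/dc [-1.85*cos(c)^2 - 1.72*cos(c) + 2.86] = (3.7*cos(c) + 1.72)*sin(c)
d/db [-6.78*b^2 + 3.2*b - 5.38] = 3.2 - 13.56*b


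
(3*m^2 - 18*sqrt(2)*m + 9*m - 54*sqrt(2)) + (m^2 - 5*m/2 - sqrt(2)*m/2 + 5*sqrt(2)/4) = 4*m^2 - 37*sqrt(2)*m/2 + 13*m/2 - 211*sqrt(2)/4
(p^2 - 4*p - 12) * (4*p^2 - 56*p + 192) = 4*p^4 - 72*p^3 + 368*p^2 - 96*p - 2304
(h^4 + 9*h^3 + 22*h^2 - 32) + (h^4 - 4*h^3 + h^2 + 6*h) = 2*h^4 + 5*h^3 + 23*h^2 + 6*h - 32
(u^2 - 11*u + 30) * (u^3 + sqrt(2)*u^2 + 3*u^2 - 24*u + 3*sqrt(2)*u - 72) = u^5 - 8*u^4 + sqrt(2)*u^4 - 27*u^3 - 8*sqrt(2)*u^3 - 3*sqrt(2)*u^2 + 282*u^2 + 72*u + 90*sqrt(2)*u - 2160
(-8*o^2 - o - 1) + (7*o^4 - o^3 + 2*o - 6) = 7*o^4 - o^3 - 8*o^2 + o - 7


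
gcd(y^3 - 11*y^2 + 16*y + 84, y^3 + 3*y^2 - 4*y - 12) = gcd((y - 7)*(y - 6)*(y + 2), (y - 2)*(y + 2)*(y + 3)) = y + 2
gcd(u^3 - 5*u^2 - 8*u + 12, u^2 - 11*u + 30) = u - 6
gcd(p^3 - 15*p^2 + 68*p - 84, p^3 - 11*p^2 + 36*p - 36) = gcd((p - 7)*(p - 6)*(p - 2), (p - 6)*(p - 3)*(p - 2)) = p^2 - 8*p + 12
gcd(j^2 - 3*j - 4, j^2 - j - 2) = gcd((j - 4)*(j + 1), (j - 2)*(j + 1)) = j + 1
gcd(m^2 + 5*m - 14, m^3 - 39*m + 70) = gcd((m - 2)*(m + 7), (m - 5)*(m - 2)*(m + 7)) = m^2 + 5*m - 14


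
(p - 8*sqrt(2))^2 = p^2 - 16*sqrt(2)*p + 128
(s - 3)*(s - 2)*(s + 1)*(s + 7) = s^4 + 3*s^3 - 27*s^2 + 13*s + 42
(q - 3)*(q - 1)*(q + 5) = q^3 + q^2 - 17*q + 15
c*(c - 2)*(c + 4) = c^3 + 2*c^2 - 8*c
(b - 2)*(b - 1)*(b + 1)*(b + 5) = b^4 + 3*b^3 - 11*b^2 - 3*b + 10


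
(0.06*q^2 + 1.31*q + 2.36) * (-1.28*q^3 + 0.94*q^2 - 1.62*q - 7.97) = -0.0768*q^5 - 1.6204*q^4 - 1.8866*q^3 - 0.382*q^2 - 14.2639*q - 18.8092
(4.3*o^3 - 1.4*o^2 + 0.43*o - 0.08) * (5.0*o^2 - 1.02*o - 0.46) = 21.5*o^5 - 11.386*o^4 + 1.6*o^3 - 0.1946*o^2 - 0.1162*o + 0.0368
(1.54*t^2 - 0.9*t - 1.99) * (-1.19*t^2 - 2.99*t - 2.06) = -1.8326*t^4 - 3.5336*t^3 + 1.8867*t^2 + 7.8041*t + 4.0994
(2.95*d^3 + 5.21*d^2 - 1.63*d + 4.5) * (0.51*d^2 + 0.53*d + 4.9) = 1.5045*d^5 + 4.2206*d^4 + 16.385*d^3 + 26.9601*d^2 - 5.602*d + 22.05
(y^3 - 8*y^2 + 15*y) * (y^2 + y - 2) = y^5 - 7*y^4 + 5*y^3 + 31*y^2 - 30*y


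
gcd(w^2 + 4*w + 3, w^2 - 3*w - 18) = w + 3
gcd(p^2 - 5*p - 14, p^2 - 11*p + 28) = p - 7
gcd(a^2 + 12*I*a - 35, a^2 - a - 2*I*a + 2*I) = 1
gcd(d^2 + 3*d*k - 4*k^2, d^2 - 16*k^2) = d + 4*k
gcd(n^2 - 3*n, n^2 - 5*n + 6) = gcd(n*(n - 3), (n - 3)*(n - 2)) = n - 3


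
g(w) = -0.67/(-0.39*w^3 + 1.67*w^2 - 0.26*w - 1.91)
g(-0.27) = 0.39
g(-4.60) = -0.01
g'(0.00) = -0.05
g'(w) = -0.67*(1.17*w^2 - 3.34*w + 0.26)/(-0.39*w^3 + 1.67*w^2 - 0.26*w - 1.91)^2 = (-0.7839*w^2 + 2.2378*w - 0.1742)/(0.39*w^3 - 1.67*w^2 + 0.26*w + 1.91)^2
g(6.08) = 0.02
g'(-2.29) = -0.06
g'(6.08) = -0.02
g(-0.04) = 0.35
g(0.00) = 0.35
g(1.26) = 1.83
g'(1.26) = 10.43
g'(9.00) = -0.00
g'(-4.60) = -0.01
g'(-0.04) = -0.07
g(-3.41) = -0.02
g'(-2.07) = -0.10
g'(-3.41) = -0.01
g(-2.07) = -0.07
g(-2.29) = -0.06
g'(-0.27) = -0.29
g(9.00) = 0.00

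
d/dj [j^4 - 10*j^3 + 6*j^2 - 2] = 2*j*(2*j^2 - 15*j + 6)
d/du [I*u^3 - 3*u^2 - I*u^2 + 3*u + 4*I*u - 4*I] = 3*I*u^2 - 6*u - 2*I*u + 3 + 4*I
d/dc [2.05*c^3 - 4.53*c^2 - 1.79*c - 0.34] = 6.15*c^2 - 9.06*c - 1.79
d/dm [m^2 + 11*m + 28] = 2*m + 11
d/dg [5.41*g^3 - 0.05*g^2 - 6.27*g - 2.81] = 16.23*g^2 - 0.1*g - 6.27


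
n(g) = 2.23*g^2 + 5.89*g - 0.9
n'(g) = 4.46*g + 5.89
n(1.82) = 17.21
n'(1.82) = 14.01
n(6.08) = 117.35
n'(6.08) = 33.01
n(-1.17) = -4.74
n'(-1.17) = 0.67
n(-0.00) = -0.90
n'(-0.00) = 5.89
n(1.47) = 12.58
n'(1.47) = 12.45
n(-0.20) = -1.99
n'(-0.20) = 5.00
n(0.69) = 4.23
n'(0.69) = 8.97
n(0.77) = 4.96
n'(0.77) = 9.32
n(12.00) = 390.90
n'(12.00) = 59.41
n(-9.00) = 126.72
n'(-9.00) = -34.25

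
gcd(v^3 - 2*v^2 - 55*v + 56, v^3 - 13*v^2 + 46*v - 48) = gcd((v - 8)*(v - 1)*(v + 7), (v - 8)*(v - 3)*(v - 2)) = v - 8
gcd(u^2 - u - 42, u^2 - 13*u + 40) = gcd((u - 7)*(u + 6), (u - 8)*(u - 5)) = 1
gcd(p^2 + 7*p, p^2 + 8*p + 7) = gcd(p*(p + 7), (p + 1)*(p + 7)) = p + 7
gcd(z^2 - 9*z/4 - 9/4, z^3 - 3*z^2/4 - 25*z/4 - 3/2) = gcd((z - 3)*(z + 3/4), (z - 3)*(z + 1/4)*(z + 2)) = z - 3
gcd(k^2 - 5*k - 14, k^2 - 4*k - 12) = k + 2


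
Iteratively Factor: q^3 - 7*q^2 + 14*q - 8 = (q - 1)*(q^2 - 6*q + 8) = (q - 2)*(q - 1)*(q - 4)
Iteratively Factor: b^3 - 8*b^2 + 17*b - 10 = (b - 2)*(b^2 - 6*b + 5) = (b - 5)*(b - 2)*(b - 1)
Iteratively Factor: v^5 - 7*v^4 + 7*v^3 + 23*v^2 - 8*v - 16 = (v - 4)*(v^4 - 3*v^3 - 5*v^2 + 3*v + 4) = (v - 4)*(v + 1)*(v^3 - 4*v^2 - v + 4) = (v - 4)^2*(v + 1)*(v^2 - 1) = (v - 4)^2*(v + 1)^2*(v - 1)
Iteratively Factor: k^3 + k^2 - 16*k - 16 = (k - 4)*(k^2 + 5*k + 4) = (k - 4)*(k + 4)*(k + 1)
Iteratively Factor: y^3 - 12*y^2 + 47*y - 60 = (y - 5)*(y^2 - 7*y + 12) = (y - 5)*(y - 3)*(y - 4)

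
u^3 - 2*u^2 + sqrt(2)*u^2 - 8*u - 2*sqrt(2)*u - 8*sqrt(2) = (u - 4)*(u + 2)*(u + sqrt(2))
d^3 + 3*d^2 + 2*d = d*(d + 1)*(d + 2)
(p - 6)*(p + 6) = p^2 - 36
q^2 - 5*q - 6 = (q - 6)*(q + 1)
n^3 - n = n*(n - 1)*(n + 1)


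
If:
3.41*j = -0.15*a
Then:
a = -22.7333333333333*j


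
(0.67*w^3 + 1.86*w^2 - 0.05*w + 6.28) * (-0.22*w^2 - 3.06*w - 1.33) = -0.1474*w^5 - 2.4594*w^4 - 6.5717*w^3 - 3.7024*w^2 - 19.1503*w - 8.3524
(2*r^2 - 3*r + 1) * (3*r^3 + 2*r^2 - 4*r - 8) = 6*r^5 - 5*r^4 - 11*r^3 - 2*r^2 + 20*r - 8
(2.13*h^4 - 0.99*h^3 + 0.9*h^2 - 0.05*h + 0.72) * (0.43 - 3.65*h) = -7.7745*h^5 + 4.5294*h^4 - 3.7107*h^3 + 0.5695*h^2 - 2.6495*h + 0.3096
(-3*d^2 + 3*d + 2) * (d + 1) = -3*d^3 + 5*d + 2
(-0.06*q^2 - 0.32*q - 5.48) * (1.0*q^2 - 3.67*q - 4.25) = -0.06*q^4 - 0.0998*q^3 - 4.0506*q^2 + 21.4716*q + 23.29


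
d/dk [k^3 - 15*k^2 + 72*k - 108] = 3*k^2 - 30*k + 72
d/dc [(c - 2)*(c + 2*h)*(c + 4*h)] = 3*c^2 + 12*c*h - 4*c + 8*h^2 - 12*h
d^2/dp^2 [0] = 0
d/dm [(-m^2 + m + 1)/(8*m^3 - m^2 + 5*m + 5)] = 4*m*(2*m^3 - 4*m^2 - 7*m - 2)/(64*m^6 - 16*m^5 + 81*m^4 + 70*m^3 + 15*m^2 + 50*m + 25)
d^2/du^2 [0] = 0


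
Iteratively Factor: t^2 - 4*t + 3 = (t - 3)*(t - 1)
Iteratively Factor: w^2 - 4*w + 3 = (w - 1)*(w - 3)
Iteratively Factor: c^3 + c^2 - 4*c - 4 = (c - 2)*(c^2 + 3*c + 2) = (c - 2)*(c + 2)*(c + 1)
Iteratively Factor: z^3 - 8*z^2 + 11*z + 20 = (z + 1)*(z^2 - 9*z + 20) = (z - 4)*(z + 1)*(z - 5)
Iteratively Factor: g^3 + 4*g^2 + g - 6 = (g + 2)*(g^2 + 2*g - 3) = (g - 1)*(g + 2)*(g + 3)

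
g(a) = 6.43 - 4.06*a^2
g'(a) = -8.12*a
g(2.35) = -15.99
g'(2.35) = -19.08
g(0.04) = 6.42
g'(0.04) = -0.32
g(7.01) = -193.08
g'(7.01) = -56.92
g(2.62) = -21.44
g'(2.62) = -21.27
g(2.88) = -27.25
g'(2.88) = -23.39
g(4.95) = -93.05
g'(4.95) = -40.19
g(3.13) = -33.35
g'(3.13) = -25.42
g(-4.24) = -66.56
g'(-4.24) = 34.43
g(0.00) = 6.43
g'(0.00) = 0.00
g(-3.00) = -30.11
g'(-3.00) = 24.36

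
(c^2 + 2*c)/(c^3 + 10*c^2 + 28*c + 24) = c/(c^2 + 8*c + 12)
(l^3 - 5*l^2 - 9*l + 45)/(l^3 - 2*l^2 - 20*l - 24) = (-l^3 + 5*l^2 + 9*l - 45)/(-l^3 + 2*l^2 + 20*l + 24)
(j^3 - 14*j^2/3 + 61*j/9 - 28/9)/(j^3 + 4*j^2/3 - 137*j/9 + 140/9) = (j - 1)/(j + 5)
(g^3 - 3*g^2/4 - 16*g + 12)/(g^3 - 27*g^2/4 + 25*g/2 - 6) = (g + 4)/(g - 2)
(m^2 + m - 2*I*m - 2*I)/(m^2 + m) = (m - 2*I)/m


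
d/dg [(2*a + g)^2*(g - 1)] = (2*a + g)*(2*a + 3*g - 2)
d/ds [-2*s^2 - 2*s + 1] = -4*s - 2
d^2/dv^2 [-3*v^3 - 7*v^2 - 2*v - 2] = -18*v - 14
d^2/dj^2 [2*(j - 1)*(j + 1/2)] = 4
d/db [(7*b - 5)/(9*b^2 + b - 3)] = (63*b^2 + 7*b - (7*b - 5)*(18*b + 1) - 21)/(9*b^2 + b - 3)^2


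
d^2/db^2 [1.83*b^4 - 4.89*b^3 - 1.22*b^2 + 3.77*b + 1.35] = 21.96*b^2 - 29.34*b - 2.44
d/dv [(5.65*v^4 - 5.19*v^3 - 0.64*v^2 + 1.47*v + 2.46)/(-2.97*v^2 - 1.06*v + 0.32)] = (-33.561*v^5 - 2.5527*v^4 + 18.2348*v^3 + 0.0618999999999996*v^2 + 14.2028*v + 3.078)/(8.8209*v^4 + 6.2964*v^3 - 0.7772*v^2 - 0.6784*v + 0.1024)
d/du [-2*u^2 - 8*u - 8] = -4*u - 8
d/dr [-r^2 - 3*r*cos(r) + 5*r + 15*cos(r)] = 3*r*sin(r) - 2*r - 15*sin(r) - 3*cos(r) + 5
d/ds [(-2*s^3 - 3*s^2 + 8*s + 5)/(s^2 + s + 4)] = (-2*s^4 - 4*s^3 - 35*s^2 - 34*s + 27)/(s^4 + 2*s^3 + 9*s^2 + 8*s + 16)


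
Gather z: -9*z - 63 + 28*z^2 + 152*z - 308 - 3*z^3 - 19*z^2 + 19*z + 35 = -3*z^3 + 9*z^2 + 162*z - 336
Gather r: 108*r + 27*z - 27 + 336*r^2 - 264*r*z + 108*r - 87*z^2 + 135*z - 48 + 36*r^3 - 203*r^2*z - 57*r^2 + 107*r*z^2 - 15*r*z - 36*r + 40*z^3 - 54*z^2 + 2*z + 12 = 36*r^3 + r^2*(279 - 203*z) + r*(107*z^2 - 279*z + 180) + 40*z^3 - 141*z^2 + 164*z - 63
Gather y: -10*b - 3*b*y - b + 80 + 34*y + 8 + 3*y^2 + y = -11*b + 3*y^2 + y*(35 - 3*b) + 88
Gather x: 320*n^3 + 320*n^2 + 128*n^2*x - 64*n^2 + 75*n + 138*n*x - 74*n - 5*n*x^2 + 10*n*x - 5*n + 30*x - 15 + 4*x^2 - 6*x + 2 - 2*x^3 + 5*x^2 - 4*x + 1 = 320*n^3 + 256*n^2 - 4*n - 2*x^3 + x^2*(9 - 5*n) + x*(128*n^2 + 148*n + 20) - 12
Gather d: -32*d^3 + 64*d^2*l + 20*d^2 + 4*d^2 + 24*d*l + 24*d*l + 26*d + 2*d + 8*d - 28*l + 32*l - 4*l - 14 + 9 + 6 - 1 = -32*d^3 + d^2*(64*l + 24) + d*(48*l + 36)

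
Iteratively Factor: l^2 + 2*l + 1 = (l + 1)*(l + 1)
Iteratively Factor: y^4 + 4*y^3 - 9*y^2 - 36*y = (y + 3)*(y^3 + y^2 - 12*y) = (y + 3)*(y + 4)*(y^2 - 3*y) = (y - 3)*(y + 3)*(y + 4)*(y)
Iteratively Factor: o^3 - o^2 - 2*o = (o + 1)*(o^2 - 2*o) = o*(o + 1)*(o - 2)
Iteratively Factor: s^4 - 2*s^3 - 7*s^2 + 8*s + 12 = (s - 3)*(s^3 + s^2 - 4*s - 4) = (s - 3)*(s - 2)*(s^2 + 3*s + 2) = (s - 3)*(s - 2)*(s + 2)*(s + 1)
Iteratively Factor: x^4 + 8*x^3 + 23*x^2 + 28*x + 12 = (x + 3)*(x^3 + 5*x^2 + 8*x + 4) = (x + 1)*(x + 3)*(x^2 + 4*x + 4) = (x + 1)*(x + 2)*(x + 3)*(x + 2)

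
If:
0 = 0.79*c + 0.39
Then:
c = -0.49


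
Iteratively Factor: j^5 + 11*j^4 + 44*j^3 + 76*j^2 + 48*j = (j + 2)*(j^4 + 9*j^3 + 26*j^2 + 24*j) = (j + 2)^2*(j^3 + 7*j^2 + 12*j) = (j + 2)^2*(j + 3)*(j^2 + 4*j) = j*(j + 2)^2*(j + 3)*(j + 4)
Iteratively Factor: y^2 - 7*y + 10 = (y - 5)*(y - 2)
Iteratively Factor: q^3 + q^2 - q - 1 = (q - 1)*(q^2 + 2*q + 1) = (q - 1)*(q + 1)*(q + 1)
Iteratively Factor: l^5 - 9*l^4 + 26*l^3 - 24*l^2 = (l - 4)*(l^4 - 5*l^3 + 6*l^2) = l*(l - 4)*(l^3 - 5*l^2 + 6*l) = l*(l - 4)*(l - 3)*(l^2 - 2*l) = l^2*(l - 4)*(l - 3)*(l - 2)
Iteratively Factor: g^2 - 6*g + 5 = (g - 1)*(g - 5)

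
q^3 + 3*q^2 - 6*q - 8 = (q - 2)*(q + 1)*(q + 4)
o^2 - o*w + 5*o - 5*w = (o + 5)*(o - w)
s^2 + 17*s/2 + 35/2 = (s + 7/2)*(s + 5)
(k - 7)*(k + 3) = k^2 - 4*k - 21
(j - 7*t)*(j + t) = j^2 - 6*j*t - 7*t^2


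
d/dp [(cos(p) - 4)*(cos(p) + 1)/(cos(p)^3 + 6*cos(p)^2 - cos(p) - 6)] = (cos(p)^2 - 8*cos(p) - 14)*sin(p)/((cos(p) - 1)^2*(cos(p) + 6)^2)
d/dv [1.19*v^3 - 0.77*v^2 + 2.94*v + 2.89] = 3.57*v^2 - 1.54*v + 2.94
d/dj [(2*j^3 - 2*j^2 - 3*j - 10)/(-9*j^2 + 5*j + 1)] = (-18*j^4 + 20*j^3 - 31*j^2 - 184*j + 47)/(81*j^4 - 90*j^3 + 7*j^2 + 10*j + 1)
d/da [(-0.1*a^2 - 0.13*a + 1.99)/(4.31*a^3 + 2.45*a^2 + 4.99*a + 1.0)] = (0.431*a^4 + 1.1206*a^3 - 25.9112*a^2 - 9.951*a - 10.0601)/(18.5761*a^6 + 21.119*a^5 + 49.0163*a^4 + 33.071*a^3 + 29.8001*a^2 + 9.98*a + 1.0)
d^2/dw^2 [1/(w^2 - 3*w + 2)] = 2*(-w^2 + 3*w + (2*w - 3)^2 - 2)/(w^2 - 3*w + 2)^3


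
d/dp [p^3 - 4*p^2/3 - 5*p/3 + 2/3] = 3*p^2 - 8*p/3 - 5/3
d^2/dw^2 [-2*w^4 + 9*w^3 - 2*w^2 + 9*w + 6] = -24*w^2 + 54*w - 4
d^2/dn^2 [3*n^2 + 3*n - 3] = 6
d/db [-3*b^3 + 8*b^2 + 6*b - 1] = -9*b^2 + 16*b + 6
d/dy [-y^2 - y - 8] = -2*y - 1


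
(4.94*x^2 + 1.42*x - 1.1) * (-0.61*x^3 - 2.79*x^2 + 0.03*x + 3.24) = -3.0134*x^5 - 14.6488*x^4 - 3.1426*x^3 + 19.1172*x^2 + 4.5678*x - 3.564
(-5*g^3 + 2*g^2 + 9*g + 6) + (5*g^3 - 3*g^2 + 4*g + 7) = -g^2 + 13*g + 13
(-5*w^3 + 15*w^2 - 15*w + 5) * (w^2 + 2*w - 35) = -5*w^5 + 5*w^4 + 190*w^3 - 550*w^2 + 535*w - 175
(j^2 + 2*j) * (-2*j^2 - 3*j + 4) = -2*j^4 - 7*j^3 - 2*j^2 + 8*j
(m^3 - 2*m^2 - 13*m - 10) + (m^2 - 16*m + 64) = m^3 - m^2 - 29*m + 54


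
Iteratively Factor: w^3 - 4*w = (w - 2)*(w^2 + 2*w) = w*(w - 2)*(w + 2)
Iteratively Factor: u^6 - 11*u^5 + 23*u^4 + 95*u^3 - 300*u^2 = (u)*(u^5 - 11*u^4 + 23*u^3 + 95*u^2 - 300*u) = u*(u - 5)*(u^4 - 6*u^3 - 7*u^2 + 60*u) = u*(u - 5)*(u + 3)*(u^3 - 9*u^2 + 20*u) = u*(u - 5)*(u - 4)*(u + 3)*(u^2 - 5*u) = u*(u - 5)^2*(u - 4)*(u + 3)*(u)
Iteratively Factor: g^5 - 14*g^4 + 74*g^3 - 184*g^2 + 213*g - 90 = (g - 3)*(g^4 - 11*g^3 + 41*g^2 - 61*g + 30) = (g - 3)*(g - 2)*(g^3 - 9*g^2 + 23*g - 15) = (g - 3)*(g - 2)*(g - 1)*(g^2 - 8*g + 15) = (g - 3)^2*(g - 2)*(g - 1)*(g - 5)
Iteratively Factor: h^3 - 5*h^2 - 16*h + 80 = (h - 5)*(h^2 - 16) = (h - 5)*(h + 4)*(h - 4)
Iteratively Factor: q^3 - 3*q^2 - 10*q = (q - 5)*(q^2 + 2*q) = q*(q - 5)*(q + 2)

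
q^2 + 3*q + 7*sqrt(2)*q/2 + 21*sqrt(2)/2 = (q + 3)*(q + 7*sqrt(2)/2)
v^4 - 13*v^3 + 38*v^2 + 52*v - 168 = (v - 7)*(v - 6)*(v - 2)*(v + 2)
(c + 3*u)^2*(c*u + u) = c^3*u + 6*c^2*u^2 + c^2*u + 9*c*u^3 + 6*c*u^2 + 9*u^3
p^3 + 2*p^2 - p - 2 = (p - 1)*(p + 1)*(p + 2)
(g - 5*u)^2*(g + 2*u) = g^3 - 8*g^2*u + 5*g*u^2 + 50*u^3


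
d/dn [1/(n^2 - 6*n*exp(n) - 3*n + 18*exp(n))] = (6*n*exp(n) - 2*n - 12*exp(n) + 3)/(n^2 - 6*n*exp(n) - 3*n + 18*exp(n))^2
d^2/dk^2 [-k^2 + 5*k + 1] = -2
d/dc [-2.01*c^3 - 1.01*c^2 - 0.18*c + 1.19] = -6.03*c^2 - 2.02*c - 0.18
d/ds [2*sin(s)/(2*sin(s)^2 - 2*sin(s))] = -cos(s)/(sin(s) - 1)^2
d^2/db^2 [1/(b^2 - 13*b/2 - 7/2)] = 4*(4*b^2 - 26*b - (4*b - 13)^2 - 14)/(-2*b^2 + 13*b + 7)^3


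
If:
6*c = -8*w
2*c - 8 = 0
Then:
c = 4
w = -3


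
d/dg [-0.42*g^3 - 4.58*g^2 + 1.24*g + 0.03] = -1.26*g^2 - 9.16*g + 1.24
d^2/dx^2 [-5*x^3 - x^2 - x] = -30*x - 2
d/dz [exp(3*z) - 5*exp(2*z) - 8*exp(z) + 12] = (3*exp(2*z) - 10*exp(z) - 8)*exp(z)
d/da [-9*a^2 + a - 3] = 1 - 18*a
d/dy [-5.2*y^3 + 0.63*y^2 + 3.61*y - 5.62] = -15.6*y^2 + 1.26*y + 3.61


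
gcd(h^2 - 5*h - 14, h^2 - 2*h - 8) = h + 2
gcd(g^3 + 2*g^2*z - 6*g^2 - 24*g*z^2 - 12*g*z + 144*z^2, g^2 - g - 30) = g - 6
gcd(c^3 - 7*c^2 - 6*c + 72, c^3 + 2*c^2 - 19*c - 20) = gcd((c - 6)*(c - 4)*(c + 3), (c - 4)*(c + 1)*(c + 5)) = c - 4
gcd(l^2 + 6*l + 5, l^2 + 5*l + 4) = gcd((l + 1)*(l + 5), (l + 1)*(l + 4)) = l + 1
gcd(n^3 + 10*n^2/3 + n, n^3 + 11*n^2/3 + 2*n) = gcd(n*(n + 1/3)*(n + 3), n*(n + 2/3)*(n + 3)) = n^2 + 3*n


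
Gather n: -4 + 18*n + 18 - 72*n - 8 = 6 - 54*n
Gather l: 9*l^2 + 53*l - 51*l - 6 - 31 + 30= 9*l^2 + 2*l - 7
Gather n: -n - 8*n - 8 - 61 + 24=-9*n - 45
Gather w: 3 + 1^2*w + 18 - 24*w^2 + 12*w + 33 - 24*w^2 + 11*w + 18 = -48*w^2 + 24*w + 72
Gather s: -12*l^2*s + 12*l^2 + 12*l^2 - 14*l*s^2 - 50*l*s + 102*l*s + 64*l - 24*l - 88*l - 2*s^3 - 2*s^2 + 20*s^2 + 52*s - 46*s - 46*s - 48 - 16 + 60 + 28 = 24*l^2 - 48*l - 2*s^3 + s^2*(18 - 14*l) + s*(-12*l^2 + 52*l - 40) + 24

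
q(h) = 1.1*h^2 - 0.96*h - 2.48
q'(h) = 2.2*h - 0.96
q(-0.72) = -1.22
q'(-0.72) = -2.54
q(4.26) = 13.39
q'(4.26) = 8.41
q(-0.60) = -1.51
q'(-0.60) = -2.28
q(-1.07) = -0.19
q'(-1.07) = -3.31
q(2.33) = 1.25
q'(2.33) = 4.17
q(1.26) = -1.94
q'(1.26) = 1.81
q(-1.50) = 1.44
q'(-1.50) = -4.26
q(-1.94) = 3.52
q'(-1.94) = -5.23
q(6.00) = 31.36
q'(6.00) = 12.24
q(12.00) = 144.40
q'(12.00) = 25.44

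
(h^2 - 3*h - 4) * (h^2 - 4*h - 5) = h^4 - 7*h^3 + 3*h^2 + 31*h + 20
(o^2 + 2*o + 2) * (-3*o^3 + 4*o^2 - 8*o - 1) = -3*o^5 - 2*o^4 - 6*o^3 - 9*o^2 - 18*o - 2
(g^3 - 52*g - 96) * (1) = g^3 - 52*g - 96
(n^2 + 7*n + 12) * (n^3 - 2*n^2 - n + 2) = n^5 + 5*n^4 - 3*n^3 - 29*n^2 + 2*n + 24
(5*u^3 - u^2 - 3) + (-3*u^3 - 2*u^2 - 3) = 2*u^3 - 3*u^2 - 6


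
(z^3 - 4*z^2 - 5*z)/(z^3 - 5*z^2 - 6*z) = (z - 5)/(z - 6)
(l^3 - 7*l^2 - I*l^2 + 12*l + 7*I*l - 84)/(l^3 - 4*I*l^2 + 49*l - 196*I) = (l^2 + l*(-7 + 3*I) - 21*I)/(l^2 + 49)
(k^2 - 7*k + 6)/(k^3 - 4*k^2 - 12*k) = (k - 1)/(k*(k + 2))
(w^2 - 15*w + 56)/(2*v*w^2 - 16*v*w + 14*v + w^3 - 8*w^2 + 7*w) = (w - 8)/(2*v*w - 2*v + w^2 - w)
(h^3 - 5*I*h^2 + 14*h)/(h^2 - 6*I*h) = (h^2 - 5*I*h + 14)/(h - 6*I)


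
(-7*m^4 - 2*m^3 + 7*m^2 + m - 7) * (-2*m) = 14*m^5 + 4*m^4 - 14*m^3 - 2*m^2 + 14*m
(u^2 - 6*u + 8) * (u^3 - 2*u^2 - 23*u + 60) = u^5 - 8*u^4 - 3*u^3 + 182*u^2 - 544*u + 480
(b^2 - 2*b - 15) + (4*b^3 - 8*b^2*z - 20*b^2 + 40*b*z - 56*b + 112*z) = 4*b^3 - 8*b^2*z - 19*b^2 + 40*b*z - 58*b + 112*z - 15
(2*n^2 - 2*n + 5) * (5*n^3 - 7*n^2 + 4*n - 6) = 10*n^5 - 24*n^4 + 47*n^3 - 55*n^2 + 32*n - 30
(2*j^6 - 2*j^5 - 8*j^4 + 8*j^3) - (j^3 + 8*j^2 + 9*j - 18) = 2*j^6 - 2*j^5 - 8*j^4 + 7*j^3 - 8*j^2 - 9*j + 18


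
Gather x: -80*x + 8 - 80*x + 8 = 16 - 160*x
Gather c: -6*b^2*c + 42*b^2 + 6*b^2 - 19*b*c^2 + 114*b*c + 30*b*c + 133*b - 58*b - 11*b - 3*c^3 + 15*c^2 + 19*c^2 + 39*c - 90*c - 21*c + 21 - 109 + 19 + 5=48*b^2 + 64*b - 3*c^3 + c^2*(34 - 19*b) + c*(-6*b^2 + 144*b - 72) - 64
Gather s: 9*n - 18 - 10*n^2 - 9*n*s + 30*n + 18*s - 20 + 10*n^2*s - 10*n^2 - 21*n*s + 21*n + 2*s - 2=-20*n^2 + 60*n + s*(10*n^2 - 30*n + 20) - 40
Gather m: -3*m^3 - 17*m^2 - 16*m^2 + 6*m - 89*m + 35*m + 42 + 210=-3*m^3 - 33*m^2 - 48*m + 252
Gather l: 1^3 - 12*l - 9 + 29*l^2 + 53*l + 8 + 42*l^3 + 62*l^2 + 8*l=42*l^3 + 91*l^2 + 49*l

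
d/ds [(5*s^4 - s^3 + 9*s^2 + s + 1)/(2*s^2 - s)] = (20*s^5 - 17*s^4 + 2*s^3 - 11*s^2 - 4*s + 1)/(s^2*(4*s^2 - 4*s + 1))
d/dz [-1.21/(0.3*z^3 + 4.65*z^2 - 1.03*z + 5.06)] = (1.089*z^2 + 11.253*z - 1.2463)/(0.3*z^3 + 4.65*z^2 - 1.03*z + 5.06)^2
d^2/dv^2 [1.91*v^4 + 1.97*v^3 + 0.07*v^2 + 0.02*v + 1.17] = 22.92*v^2 + 11.82*v + 0.14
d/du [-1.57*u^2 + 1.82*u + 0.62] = 1.82 - 3.14*u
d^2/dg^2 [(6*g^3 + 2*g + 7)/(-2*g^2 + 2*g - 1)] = 4*(-10*g^3 - 24*g^2 + 39*g - 9)/(8*g^6 - 24*g^5 + 36*g^4 - 32*g^3 + 18*g^2 - 6*g + 1)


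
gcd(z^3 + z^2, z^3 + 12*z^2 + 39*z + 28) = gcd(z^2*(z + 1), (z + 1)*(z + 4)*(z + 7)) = z + 1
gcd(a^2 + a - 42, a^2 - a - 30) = a - 6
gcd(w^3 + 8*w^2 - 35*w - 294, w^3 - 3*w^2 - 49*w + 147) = w + 7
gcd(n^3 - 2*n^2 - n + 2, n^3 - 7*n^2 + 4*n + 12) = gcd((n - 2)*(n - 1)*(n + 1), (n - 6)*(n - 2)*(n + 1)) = n^2 - n - 2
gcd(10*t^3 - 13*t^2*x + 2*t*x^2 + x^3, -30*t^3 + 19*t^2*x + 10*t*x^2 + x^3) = -5*t^2 + 4*t*x + x^2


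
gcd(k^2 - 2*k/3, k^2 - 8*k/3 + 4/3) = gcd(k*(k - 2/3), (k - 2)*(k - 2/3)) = k - 2/3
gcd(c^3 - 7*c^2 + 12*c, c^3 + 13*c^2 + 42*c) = c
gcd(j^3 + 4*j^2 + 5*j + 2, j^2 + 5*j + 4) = j + 1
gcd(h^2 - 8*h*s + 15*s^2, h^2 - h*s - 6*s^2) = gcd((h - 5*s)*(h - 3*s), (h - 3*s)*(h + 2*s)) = -h + 3*s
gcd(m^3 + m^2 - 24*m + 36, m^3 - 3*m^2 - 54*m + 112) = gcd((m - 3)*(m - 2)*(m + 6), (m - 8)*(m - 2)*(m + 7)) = m - 2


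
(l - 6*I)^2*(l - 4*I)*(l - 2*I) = l^4 - 18*I*l^3 - 116*l^2 + 312*I*l + 288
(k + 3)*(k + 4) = k^2 + 7*k + 12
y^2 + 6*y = y*(y + 6)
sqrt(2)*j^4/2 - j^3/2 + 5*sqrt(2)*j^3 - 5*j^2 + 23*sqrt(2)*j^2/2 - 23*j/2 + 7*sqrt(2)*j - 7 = (j + 1)*(j + 7)*(j - sqrt(2)/2)*(sqrt(2)*j/2 + sqrt(2))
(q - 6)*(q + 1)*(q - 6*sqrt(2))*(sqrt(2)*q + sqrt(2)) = sqrt(2)*q^4 - 12*q^3 - 4*sqrt(2)*q^3 - 11*sqrt(2)*q^2 + 48*q^2 - 6*sqrt(2)*q + 132*q + 72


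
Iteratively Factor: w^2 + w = (w + 1)*(w)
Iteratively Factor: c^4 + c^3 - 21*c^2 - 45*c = (c + 3)*(c^3 - 2*c^2 - 15*c) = (c + 3)^2*(c^2 - 5*c) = (c - 5)*(c + 3)^2*(c)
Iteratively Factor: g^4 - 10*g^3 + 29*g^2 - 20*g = (g - 1)*(g^3 - 9*g^2 + 20*g) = g*(g - 1)*(g^2 - 9*g + 20) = g*(g - 4)*(g - 1)*(g - 5)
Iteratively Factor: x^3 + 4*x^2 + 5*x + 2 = (x + 2)*(x^2 + 2*x + 1) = (x + 1)*(x + 2)*(x + 1)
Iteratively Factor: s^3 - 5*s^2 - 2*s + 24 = (s - 3)*(s^2 - 2*s - 8) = (s - 3)*(s + 2)*(s - 4)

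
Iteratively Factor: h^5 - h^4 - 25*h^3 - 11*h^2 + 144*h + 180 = (h + 3)*(h^4 - 4*h^3 - 13*h^2 + 28*h + 60) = (h + 2)*(h + 3)*(h^3 - 6*h^2 - h + 30) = (h + 2)^2*(h + 3)*(h^2 - 8*h + 15) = (h - 3)*(h + 2)^2*(h + 3)*(h - 5)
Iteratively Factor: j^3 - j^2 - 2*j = (j)*(j^2 - j - 2) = j*(j + 1)*(j - 2)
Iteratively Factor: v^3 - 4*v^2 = (v)*(v^2 - 4*v) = v*(v - 4)*(v)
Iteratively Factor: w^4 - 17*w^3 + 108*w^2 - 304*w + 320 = (w - 4)*(w^3 - 13*w^2 + 56*w - 80) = (w - 4)^2*(w^2 - 9*w + 20) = (w - 5)*(w - 4)^2*(w - 4)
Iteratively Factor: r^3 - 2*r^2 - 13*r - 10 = (r + 1)*(r^2 - 3*r - 10) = (r - 5)*(r + 1)*(r + 2)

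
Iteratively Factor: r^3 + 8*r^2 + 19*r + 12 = (r + 3)*(r^2 + 5*r + 4) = (r + 3)*(r + 4)*(r + 1)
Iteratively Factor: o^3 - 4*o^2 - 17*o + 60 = (o + 4)*(o^2 - 8*o + 15) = (o - 3)*(o + 4)*(o - 5)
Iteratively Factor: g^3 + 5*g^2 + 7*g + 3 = (g + 1)*(g^2 + 4*g + 3) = (g + 1)^2*(g + 3)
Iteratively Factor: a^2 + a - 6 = (a + 3)*(a - 2)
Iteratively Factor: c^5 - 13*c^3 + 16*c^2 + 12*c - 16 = (c - 2)*(c^4 + 2*c^3 - 9*c^2 - 2*c + 8) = (c - 2)*(c - 1)*(c^3 + 3*c^2 - 6*c - 8) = (c - 2)^2*(c - 1)*(c^2 + 5*c + 4) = (c - 2)^2*(c - 1)*(c + 4)*(c + 1)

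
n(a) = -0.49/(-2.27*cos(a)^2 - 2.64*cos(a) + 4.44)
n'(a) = -0.49*(-4.54*sin(a)*cos(a) - 2.64*sin(a))/(-2.27*cos(a)^2 - 2.64*cos(a) + 4.44)^2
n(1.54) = -0.11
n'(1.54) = 0.07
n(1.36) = -0.13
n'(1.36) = 0.12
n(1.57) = -0.11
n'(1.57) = 0.07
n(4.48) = -0.10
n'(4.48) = -0.03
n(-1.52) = -0.11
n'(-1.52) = -0.08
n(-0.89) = -0.26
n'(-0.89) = -0.59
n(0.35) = 11.38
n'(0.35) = 626.28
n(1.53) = -0.11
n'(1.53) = 0.07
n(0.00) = 1.04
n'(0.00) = 0.00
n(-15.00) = -0.10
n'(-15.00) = 0.01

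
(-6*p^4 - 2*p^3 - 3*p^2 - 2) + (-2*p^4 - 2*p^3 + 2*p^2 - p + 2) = -8*p^4 - 4*p^3 - p^2 - p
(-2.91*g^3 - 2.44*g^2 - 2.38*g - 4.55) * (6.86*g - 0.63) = -19.9626*g^4 - 14.9051*g^3 - 14.7896*g^2 - 29.7136*g + 2.8665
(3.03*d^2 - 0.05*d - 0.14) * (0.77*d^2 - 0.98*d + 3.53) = 2.3331*d^4 - 3.0079*d^3 + 10.6371*d^2 - 0.0393*d - 0.4942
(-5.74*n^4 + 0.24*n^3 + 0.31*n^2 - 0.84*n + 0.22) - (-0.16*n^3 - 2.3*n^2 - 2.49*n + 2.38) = -5.74*n^4 + 0.4*n^3 + 2.61*n^2 + 1.65*n - 2.16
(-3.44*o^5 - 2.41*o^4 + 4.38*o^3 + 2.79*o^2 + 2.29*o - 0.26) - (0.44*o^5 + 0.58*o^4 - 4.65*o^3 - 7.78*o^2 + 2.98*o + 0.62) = -3.88*o^5 - 2.99*o^4 + 9.03*o^3 + 10.57*o^2 - 0.69*o - 0.88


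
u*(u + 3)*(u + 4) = u^3 + 7*u^2 + 12*u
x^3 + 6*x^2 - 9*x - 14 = (x - 2)*(x + 1)*(x + 7)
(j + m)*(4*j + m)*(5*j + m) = 20*j^3 + 29*j^2*m + 10*j*m^2 + m^3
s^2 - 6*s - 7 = (s - 7)*(s + 1)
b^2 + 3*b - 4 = (b - 1)*(b + 4)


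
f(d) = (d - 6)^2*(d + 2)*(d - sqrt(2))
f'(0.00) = 55.03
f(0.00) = -101.82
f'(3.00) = 11.70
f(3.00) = 71.36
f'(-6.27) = -2604.94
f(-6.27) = 4939.88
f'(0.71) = 76.32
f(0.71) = -53.41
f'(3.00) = 11.70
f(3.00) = 71.36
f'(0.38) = 70.17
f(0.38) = -77.74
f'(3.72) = -18.42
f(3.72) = 68.56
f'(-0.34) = 33.14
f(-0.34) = -117.05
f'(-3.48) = -710.19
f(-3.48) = 650.97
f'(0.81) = 77.04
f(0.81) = -45.73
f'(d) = (d - 6)^2*(d + 2) + (d - 6)^2*(d - sqrt(2)) + (d + 2)*(d - sqrt(2))*(2*d - 12)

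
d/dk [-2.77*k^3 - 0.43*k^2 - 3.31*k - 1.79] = -8.31*k^2 - 0.86*k - 3.31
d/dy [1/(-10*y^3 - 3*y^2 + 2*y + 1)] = 2*(15*y^2 + 3*y - 1)/(10*y^3 + 3*y^2 - 2*y - 1)^2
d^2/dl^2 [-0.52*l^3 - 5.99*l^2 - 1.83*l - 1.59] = -3.12*l - 11.98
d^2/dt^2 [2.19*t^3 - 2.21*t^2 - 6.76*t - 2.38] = 13.14*t - 4.42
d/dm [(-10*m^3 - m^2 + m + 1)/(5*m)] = -4*m - 1/5 - 1/(5*m^2)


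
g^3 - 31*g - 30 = (g - 6)*(g + 1)*(g + 5)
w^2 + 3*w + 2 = (w + 1)*(w + 2)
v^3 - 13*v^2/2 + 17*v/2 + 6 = (v - 4)*(v - 3)*(v + 1/2)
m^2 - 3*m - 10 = (m - 5)*(m + 2)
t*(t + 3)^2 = t^3 + 6*t^2 + 9*t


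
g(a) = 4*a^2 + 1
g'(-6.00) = -48.00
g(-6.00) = 145.00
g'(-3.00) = -24.00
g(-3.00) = 37.00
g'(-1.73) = -13.84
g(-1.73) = 12.97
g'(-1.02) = -8.16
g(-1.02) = 5.16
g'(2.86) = 22.88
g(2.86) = 33.72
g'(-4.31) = -34.48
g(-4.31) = 75.30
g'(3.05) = 24.40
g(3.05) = 38.21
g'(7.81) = 62.48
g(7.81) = 244.98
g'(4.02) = 32.16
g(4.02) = 65.64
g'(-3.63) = -29.04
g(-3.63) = 53.71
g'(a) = 8*a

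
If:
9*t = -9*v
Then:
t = -v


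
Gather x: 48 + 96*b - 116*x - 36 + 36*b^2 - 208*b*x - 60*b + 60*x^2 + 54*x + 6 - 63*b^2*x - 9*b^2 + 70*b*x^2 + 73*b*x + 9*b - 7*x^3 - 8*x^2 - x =27*b^2 + 45*b - 7*x^3 + x^2*(70*b + 52) + x*(-63*b^2 - 135*b - 63) + 18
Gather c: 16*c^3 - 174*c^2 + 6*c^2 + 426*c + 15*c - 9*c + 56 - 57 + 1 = 16*c^3 - 168*c^2 + 432*c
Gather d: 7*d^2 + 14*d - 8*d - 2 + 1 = 7*d^2 + 6*d - 1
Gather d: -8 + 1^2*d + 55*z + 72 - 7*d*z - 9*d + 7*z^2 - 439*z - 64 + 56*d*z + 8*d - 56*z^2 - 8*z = 49*d*z - 49*z^2 - 392*z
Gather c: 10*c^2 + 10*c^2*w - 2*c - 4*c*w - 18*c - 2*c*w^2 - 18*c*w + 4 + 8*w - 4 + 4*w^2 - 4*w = c^2*(10*w + 10) + c*(-2*w^2 - 22*w - 20) + 4*w^2 + 4*w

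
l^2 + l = l*(l + 1)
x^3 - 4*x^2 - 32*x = x*(x - 8)*(x + 4)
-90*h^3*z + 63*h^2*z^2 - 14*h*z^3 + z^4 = z*(-6*h + z)*(-5*h + z)*(-3*h + z)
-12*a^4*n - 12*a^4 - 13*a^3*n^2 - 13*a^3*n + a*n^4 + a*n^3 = (-4*a + n)*(a + n)*(3*a + n)*(a*n + a)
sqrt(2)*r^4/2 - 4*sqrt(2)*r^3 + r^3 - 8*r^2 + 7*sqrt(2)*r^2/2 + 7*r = r*(r - 7)*(r - 1)*(sqrt(2)*r/2 + 1)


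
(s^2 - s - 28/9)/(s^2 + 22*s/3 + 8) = (s - 7/3)/(s + 6)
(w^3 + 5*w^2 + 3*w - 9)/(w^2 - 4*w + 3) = (w^2 + 6*w + 9)/(w - 3)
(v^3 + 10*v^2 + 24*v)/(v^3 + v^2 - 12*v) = (v + 6)/(v - 3)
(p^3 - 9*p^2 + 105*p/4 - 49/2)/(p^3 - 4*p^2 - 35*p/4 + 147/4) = (p - 2)/(p + 3)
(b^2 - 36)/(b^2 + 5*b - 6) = (b - 6)/(b - 1)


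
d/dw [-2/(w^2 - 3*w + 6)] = 2*(2*w - 3)/(w^2 - 3*w + 6)^2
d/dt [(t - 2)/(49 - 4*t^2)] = (-4*t^2 + 8*t*(t - 2) + 49)/(4*t^2 - 49)^2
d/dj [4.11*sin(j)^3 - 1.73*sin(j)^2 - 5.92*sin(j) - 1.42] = (12.33*sin(j)^2 - 3.46*sin(j) - 5.92)*cos(j)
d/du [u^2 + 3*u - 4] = 2*u + 3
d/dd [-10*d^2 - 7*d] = -20*d - 7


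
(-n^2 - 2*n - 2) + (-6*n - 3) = -n^2 - 8*n - 5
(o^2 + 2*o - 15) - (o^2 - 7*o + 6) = 9*o - 21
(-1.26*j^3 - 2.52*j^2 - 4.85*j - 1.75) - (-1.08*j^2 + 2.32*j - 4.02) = -1.26*j^3 - 1.44*j^2 - 7.17*j + 2.27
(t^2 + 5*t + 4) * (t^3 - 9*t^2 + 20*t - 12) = t^5 - 4*t^4 - 21*t^3 + 52*t^2 + 20*t - 48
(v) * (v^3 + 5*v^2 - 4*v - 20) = v^4 + 5*v^3 - 4*v^2 - 20*v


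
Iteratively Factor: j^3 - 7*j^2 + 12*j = (j - 3)*(j^2 - 4*j) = j*(j - 3)*(j - 4)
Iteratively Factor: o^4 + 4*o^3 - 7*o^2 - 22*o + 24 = (o + 3)*(o^3 + o^2 - 10*o + 8) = (o - 1)*(o + 3)*(o^2 + 2*o - 8) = (o - 2)*(o - 1)*(o + 3)*(o + 4)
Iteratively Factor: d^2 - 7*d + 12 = (d - 4)*(d - 3)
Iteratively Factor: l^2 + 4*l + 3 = (l + 3)*(l + 1)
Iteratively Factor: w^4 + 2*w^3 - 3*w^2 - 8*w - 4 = (w - 2)*(w^3 + 4*w^2 + 5*w + 2) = (w - 2)*(w + 2)*(w^2 + 2*w + 1) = (w - 2)*(w + 1)*(w + 2)*(w + 1)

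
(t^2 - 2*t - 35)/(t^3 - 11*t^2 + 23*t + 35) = (t + 5)/(t^2 - 4*t - 5)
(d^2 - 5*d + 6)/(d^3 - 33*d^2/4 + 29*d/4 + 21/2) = 4*(d - 3)/(4*d^2 - 25*d - 21)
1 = 1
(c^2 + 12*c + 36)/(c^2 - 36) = (c + 6)/(c - 6)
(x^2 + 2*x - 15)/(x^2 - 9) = (x + 5)/(x + 3)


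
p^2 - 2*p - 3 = (p - 3)*(p + 1)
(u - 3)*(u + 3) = u^2 - 9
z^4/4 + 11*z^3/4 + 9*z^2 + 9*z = z*(z/4 + 1/2)*(z + 3)*(z + 6)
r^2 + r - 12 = (r - 3)*(r + 4)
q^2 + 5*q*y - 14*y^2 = (q - 2*y)*(q + 7*y)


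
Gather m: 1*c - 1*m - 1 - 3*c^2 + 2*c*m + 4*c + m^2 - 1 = -3*c^2 + 5*c + m^2 + m*(2*c - 1) - 2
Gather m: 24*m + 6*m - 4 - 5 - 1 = 30*m - 10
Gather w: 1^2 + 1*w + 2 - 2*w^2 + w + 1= -2*w^2 + 2*w + 4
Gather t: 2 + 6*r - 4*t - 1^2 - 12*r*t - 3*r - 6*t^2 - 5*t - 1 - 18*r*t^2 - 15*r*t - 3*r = t^2*(-18*r - 6) + t*(-27*r - 9)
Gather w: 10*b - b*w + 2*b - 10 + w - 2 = 12*b + w*(1 - b) - 12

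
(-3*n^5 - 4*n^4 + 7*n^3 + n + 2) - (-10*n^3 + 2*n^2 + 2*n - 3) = -3*n^5 - 4*n^4 + 17*n^3 - 2*n^2 - n + 5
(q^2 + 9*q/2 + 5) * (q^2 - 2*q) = q^4 + 5*q^3/2 - 4*q^2 - 10*q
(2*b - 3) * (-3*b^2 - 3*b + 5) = -6*b^3 + 3*b^2 + 19*b - 15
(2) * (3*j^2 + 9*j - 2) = 6*j^2 + 18*j - 4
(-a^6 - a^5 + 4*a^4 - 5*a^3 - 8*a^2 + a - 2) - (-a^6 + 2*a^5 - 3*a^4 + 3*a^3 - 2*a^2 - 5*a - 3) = -3*a^5 + 7*a^4 - 8*a^3 - 6*a^2 + 6*a + 1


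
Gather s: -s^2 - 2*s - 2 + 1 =-s^2 - 2*s - 1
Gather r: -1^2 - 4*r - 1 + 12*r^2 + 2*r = 12*r^2 - 2*r - 2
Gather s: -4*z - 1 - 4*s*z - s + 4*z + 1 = s*(-4*z - 1)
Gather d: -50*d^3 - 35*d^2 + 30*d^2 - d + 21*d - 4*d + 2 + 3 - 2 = -50*d^3 - 5*d^2 + 16*d + 3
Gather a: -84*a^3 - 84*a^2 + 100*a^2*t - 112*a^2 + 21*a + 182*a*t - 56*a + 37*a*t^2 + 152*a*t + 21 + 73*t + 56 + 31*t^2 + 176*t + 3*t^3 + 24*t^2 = -84*a^3 + a^2*(100*t - 196) + a*(37*t^2 + 334*t - 35) + 3*t^3 + 55*t^2 + 249*t + 77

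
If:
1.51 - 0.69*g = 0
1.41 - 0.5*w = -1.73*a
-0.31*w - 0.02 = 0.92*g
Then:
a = -2.71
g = 2.19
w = -6.56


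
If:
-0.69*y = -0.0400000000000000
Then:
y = 0.06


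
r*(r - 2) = r^2 - 2*r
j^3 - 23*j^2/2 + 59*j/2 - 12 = (j - 8)*(j - 3)*(j - 1/2)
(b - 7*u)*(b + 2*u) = b^2 - 5*b*u - 14*u^2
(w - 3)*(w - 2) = w^2 - 5*w + 6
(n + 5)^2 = n^2 + 10*n + 25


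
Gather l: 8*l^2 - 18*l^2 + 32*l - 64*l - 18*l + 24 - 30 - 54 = -10*l^2 - 50*l - 60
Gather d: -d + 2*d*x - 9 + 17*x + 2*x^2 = d*(2*x - 1) + 2*x^2 + 17*x - 9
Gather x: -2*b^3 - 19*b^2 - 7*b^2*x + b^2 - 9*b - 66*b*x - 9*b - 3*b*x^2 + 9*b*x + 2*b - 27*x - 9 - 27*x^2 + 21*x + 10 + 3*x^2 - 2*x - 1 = -2*b^3 - 18*b^2 - 16*b + x^2*(-3*b - 24) + x*(-7*b^2 - 57*b - 8)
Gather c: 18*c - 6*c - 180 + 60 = 12*c - 120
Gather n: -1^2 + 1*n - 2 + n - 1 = 2*n - 4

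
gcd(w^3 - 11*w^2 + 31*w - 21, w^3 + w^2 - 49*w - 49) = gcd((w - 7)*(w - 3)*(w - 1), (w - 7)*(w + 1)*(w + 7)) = w - 7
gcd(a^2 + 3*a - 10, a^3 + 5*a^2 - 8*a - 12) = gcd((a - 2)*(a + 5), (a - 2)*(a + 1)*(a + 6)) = a - 2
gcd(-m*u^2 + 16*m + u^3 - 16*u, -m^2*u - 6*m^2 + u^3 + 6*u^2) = -m + u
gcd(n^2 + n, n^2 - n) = n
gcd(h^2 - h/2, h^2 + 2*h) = h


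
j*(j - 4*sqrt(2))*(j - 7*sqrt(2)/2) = j^3 - 15*sqrt(2)*j^2/2 + 28*j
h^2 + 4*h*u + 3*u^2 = (h + u)*(h + 3*u)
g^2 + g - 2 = (g - 1)*(g + 2)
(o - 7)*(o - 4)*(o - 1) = o^3 - 12*o^2 + 39*o - 28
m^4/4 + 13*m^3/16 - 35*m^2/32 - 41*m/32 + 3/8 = (m/4 + 1/4)*(m - 3/2)*(m - 1/4)*(m + 4)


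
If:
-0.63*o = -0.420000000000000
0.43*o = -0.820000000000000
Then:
No Solution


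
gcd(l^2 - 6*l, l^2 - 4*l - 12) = l - 6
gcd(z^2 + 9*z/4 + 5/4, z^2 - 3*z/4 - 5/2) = z + 5/4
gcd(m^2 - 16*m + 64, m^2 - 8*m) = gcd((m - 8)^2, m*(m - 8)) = m - 8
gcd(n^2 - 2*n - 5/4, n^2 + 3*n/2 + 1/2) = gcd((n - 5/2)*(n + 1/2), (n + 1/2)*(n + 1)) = n + 1/2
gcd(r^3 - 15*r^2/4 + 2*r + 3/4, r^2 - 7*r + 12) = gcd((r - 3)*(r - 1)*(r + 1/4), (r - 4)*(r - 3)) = r - 3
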